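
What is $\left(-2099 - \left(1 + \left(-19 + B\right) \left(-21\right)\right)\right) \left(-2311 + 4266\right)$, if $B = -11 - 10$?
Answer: $-5747700$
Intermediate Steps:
$B = -21$
$\left(-2099 - \left(1 + \left(-19 + B\right) \left(-21\right)\right)\right) \left(-2311 + 4266\right) = \left(-2099 - \left(1 + \left(-19 - 21\right) \left(-21\right)\right)\right) \left(-2311 + 4266\right) = \left(-2099 - \left(1 - -840\right)\right) 1955 = \left(-2099 - 841\right) 1955 = \left(-2940\right) 1955 = -5747700$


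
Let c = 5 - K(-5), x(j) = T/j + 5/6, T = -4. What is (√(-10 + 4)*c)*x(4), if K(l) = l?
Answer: -5*I*√6/3 ≈ -4.0825*I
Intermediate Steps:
x(j) = ⅚ - 4/j (x(j) = -4/j + 5/6 = -4/j + 5*(⅙) = -4/j + ⅚ = ⅚ - 4/j)
c = 10 (c = 5 - 1*(-5) = 5 + 5 = 10)
(√(-10 + 4)*c)*x(4) = (√(-10 + 4)*10)*(⅚ - 4/4) = (√(-6)*10)*(⅚ - 4*¼) = ((I*√6)*10)*(⅚ - 1) = (10*I*√6)*(-⅙) = -5*I*√6/3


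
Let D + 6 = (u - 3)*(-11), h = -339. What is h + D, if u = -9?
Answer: -213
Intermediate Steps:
D = 126 (D = -6 + (-9 - 3)*(-11) = -6 - 12*(-11) = -6 + 132 = 126)
h + D = -339 + 126 = -213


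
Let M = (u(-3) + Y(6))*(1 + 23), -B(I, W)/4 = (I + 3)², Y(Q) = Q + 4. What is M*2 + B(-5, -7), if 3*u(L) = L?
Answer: 416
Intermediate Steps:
u(L) = L/3
Y(Q) = 4 + Q
B(I, W) = -4*(3 + I)² (B(I, W) = -4*(I + 3)² = -4*(3 + I)²)
M = 216 (M = ((⅓)*(-3) + (4 + 6))*(1 + 23) = (-1 + 10)*24 = 9*24 = 216)
M*2 + B(-5, -7) = 216*2 - 4*(3 - 5)² = 432 - 4*(-2)² = 432 - 4*4 = 432 - 16 = 416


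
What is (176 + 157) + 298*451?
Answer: 134731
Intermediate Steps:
(176 + 157) + 298*451 = 333 + 134398 = 134731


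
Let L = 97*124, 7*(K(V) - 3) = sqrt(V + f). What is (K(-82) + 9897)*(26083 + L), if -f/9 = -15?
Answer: 377298900 + 38111*sqrt(53)/7 ≈ 3.7734e+8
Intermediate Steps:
f = 135 (f = -9*(-15) = 135)
K(V) = 3 + sqrt(135 + V)/7 (K(V) = 3 + sqrt(V + 135)/7 = 3 + sqrt(135 + V)/7)
L = 12028
(K(-82) + 9897)*(26083 + L) = ((3 + sqrt(135 - 82)/7) + 9897)*(26083 + 12028) = ((3 + sqrt(53)/7) + 9897)*38111 = (9900 + sqrt(53)/7)*38111 = 377298900 + 38111*sqrt(53)/7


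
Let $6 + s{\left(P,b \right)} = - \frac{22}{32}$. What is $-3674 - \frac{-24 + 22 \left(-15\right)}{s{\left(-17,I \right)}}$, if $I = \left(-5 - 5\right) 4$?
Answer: $- \frac{398782}{107} \approx -3726.9$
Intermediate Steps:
$I = -40$ ($I = \left(-10\right) 4 = -40$)
$s{\left(P,b \right)} = - \frac{107}{16}$ ($s{\left(P,b \right)} = -6 - \frac{22}{32} = -6 - \frac{11}{16} = - \frac{107}{16}$)
$-3674 - \frac{-24 + 22 \left(-15\right)}{s{\left(-17,I \right)}} = -3674 - \frac{-24 + 22 \left(-15\right)}{- \frac{107}{16}} = -3674 - \left(-24 - 330\right) \left(- \frac{16}{107}\right) = -3674 - \left(-354\right) \left(- \frac{16}{107}\right) = -3674 - \frac{5664}{107} = - \frac{398782}{107}$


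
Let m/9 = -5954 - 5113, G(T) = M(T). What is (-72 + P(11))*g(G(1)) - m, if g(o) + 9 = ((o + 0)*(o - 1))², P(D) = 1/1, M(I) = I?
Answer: 100242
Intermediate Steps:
P(D) = 1
G(T) = T
m = -99603 (m = 9*(-5954 - 5113) = 9*(-11067) = -99603)
g(o) = -9 + o²*(-1 + o)² (g(o) = -9 + ((o + 0)*(o - 1))² = -9 + (o*(-1 + o))² = -9 + o²*(-1 + o)²)
(-72 + P(11))*g(G(1)) - m = (-72 + 1)*(-9 + 1²*(-1 + 1)²) - 1*(-99603) = -71*(-9 + 1*0²) + 99603 = -71*(-9 + 1*0) + 99603 = -71*(-9 + 0) + 99603 = -71*(-9) + 99603 = 639 + 99603 = 100242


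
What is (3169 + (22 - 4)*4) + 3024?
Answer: 6265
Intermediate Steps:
(3169 + (22 - 4)*4) + 3024 = (3169 + 18*4) + 3024 = (3169 + 72) + 3024 = 3241 + 3024 = 6265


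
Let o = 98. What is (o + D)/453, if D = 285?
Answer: 383/453 ≈ 0.84547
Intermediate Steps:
(o + D)/453 = (98 + 285)/453 = (1/453)*383 = 383/453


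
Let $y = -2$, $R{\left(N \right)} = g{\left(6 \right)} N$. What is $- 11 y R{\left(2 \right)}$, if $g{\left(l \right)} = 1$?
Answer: $44$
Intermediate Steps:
$R{\left(N \right)} = N$ ($R{\left(N \right)} = 1 N = N$)
$- 11 y R{\left(2 \right)} = \left(-11\right) \left(-2\right) 2 = 22 \cdot 2 = 44$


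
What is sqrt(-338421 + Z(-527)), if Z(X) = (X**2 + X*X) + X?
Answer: sqrt(216510) ≈ 465.31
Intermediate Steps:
Z(X) = X + 2*X**2 (Z(X) = (X**2 + X**2) + X = 2*X**2 + X = X + 2*X**2)
sqrt(-338421 + Z(-527)) = sqrt(-338421 - 527*(1 + 2*(-527))) = sqrt(-338421 - 527*(1 - 1054)) = sqrt(-338421 - 527*(-1053)) = sqrt(-338421 + 554931) = sqrt(216510)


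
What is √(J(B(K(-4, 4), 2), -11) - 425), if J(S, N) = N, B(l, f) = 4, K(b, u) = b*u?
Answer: 2*I*√109 ≈ 20.881*I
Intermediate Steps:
√(J(B(K(-4, 4), 2), -11) - 425) = √(-11 - 425) = √(-436) = 2*I*√109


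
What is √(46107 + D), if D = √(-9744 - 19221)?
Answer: √(46107 + I*√28965) ≈ 214.73 + 0.3963*I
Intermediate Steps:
D = I*√28965 (D = √(-28965) = I*√28965 ≈ 170.19*I)
√(46107 + D) = √(46107 + I*√28965)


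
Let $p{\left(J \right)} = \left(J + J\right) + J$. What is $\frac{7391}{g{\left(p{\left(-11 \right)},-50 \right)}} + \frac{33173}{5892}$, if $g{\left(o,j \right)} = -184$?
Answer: $- \frac{9360985}{271032} \approx -34.538$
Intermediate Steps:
$p{\left(J \right)} = 3 J$ ($p{\left(J \right)} = 2 J + J = 3 J$)
$\frac{7391}{g{\left(p{\left(-11 \right)},-50 \right)}} + \frac{33173}{5892} = \frac{7391}{-184} + \frac{33173}{5892} = 7391 \left(- \frac{1}{184}\right) + 33173 \cdot \frac{1}{5892} = - \frac{7391}{184} + \frac{33173}{5892} = - \frac{9360985}{271032}$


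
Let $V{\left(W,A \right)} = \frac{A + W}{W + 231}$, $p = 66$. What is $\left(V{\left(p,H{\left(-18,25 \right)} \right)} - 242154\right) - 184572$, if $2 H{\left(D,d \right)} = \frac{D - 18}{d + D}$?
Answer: $- \frac{295720970}{693} \approx -4.2673 \cdot 10^{5}$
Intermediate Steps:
$H{\left(D,d \right)} = \frac{-18 + D}{2 \left(D + d\right)}$ ($H{\left(D,d \right)} = \frac{\left(D - 18\right) \frac{1}{d + D}}{2} = \frac{\left(-18 + D\right) \frac{1}{D + d}}{2} = \frac{\frac{1}{D + d} \left(-18 + D\right)}{2} = \frac{-18 + D}{2 \left(D + d\right)}$)
$V{\left(W,A \right)} = \frac{A + W}{231 + W}$
$\left(V{\left(p,H{\left(-18,25 \right)} \right)} - 242154\right) - 184572 = \left(\frac{\frac{-9 + \frac{1}{2} \left(-18\right)}{-18 + 25} + 66}{231 + 66} - 242154\right) - 184572 = \left(\frac{\frac{-9 - 9}{7} + 66}{297} - 242154\right) - 184572 = \left(\frac{\frac{1}{7} \left(-18\right) + 66}{297} - 242154\right) - 184572 = \left(\frac{- \frac{18}{7} + 66}{297} - 242154\right) - 184572 = \left(\frac{1}{297} \cdot \frac{444}{7} - 242154\right) - 184572 = \left(\frac{148}{693} - 242154\right) - 184572 = - \frac{167812574}{693} - 184572 = - \frac{295720970}{693}$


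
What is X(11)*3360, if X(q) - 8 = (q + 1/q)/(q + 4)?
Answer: 323008/11 ≈ 29364.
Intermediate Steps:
X(q) = 8 + (q + 1/q)/(4 + q) (X(q) = 8 + (q + 1/q)/(q + 4) = 8 + (q + 1/q)/(4 + q))
X(11)*3360 = ((1 + 9*11**2 + 32*11)/(11*(4 + 11)))*3360 = ((1/11)*(1 + 9*121 + 352)/15)*3360 = ((1/11)*(1/15)*(1 + 1089 + 352))*3360 = ((1/11)*(1/15)*1442)*3360 = (1442/165)*3360 = 323008/11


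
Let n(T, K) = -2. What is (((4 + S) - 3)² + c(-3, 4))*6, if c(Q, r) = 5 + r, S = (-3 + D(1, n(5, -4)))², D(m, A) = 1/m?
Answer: 204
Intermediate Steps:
S = 4 (S = (-3 + 1/1)² = (-3 + 1)² = (-2)² = 4)
(((4 + S) - 3)² + c(-3, 4))*6 = (((4 + 4) - 3)² + (5 + 4))*6 = ((8 - 3)² + 9)*6 = (5² + 9)*6 = (25 + 9)*6 = 34*6 = 204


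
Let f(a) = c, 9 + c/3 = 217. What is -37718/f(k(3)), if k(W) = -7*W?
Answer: -18859/312 ≈ -60.445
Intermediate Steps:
c = 624 (c = -27 + 3*217 = -27 + 651 = 624)
f(a) = 624
-37718/f(k(3)) = -37718/624 = -37718*1/624 = -18859/312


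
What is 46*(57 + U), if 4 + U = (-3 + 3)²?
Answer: 2438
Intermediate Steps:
U = -4 (U = -4 + (-3 + 3)² = -4 + 0² = -4 + 0 = -4)
46*(57 + U) = 46*(57 - 4) = 46*53 = 2438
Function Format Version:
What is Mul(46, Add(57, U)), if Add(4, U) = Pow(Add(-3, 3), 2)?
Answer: 2438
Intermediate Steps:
U = -4 (U = Add(-4, Pow(Add(-3, 3), 2)) = Add(-4, Pow(0, 2)) = Add(-4, 0) = -4)
Mul(46, Add(57, U)) = Mul(46, Add(57, -4)) = Mul(46, 53) = 2438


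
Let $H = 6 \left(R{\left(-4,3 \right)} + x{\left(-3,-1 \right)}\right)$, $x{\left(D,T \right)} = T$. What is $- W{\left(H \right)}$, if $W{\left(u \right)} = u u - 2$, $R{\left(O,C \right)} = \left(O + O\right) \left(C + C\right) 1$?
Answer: $-86434$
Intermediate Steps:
$R{\left(O,C \right)} = 4 C O$ ($R{\left(O,C \right)} = 2 O 2 C 1 = 4 C O 1 = 4 C O$)
$H = -294$ ($H = 6 \left(4 \cdot 3 \left(-4\right) - 1\right) = 6 \left(-48 - 1\right) = 6 \left(-49\right) = -294$)
$W{\left(u \right)} = -2 + u^{2}$ ($W{\left(u \right)} = u^{2} - 2 = -2 + u^{2}$)
$- W{\left(H \right)} = - (-2 + \left(-294\right)^{2}) = - (-2 + 86436) = \left(-1\right) 86434 = -86434$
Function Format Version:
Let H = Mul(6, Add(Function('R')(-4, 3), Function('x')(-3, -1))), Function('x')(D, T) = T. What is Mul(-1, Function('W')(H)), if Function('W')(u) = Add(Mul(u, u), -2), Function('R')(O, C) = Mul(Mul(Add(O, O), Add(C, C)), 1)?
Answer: -86434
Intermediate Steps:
Function('R')(O, C) = Mul(4, C, O) (Function('R')(O, C) = Mul(Mul(Mul(2, O), Mul(2, C)), 1) = Mul(Mul(4, C, O), 1) = Mul(4, C, O))
H = -294 (H = Mul(6, Add(Mul(4, 3, -4), -1)) = Mul(6, Add(-48, -1)) = Mul(6, -49) = -294)
Function('W')(u) = Add(-2, Pow(u, 2)) (Function('W')(u) = Add(Pow(u, 2), -2) = Add(-2, Pow(u, 2)))
Mul(-1, Function('W')(H)) = Mul(-1, Add(-2, Pow(-294, 2))) = Mul(-1, Add(-2, 86436)) = Mul(-1, 86434) = -86434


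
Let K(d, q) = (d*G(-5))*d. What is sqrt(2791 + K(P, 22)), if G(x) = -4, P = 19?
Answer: sqrt(1347) ≈ 36.701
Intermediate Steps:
K(d, q) = -4*d**2 (K(d, q) = (d*(-4))*d = (-4*d)*d = -4*d**2)
sqrt(2791 + K(P, 22)) = sqrt(2791 - 4*19**2) = sqrt(2791 - 4*361) = sqrt(2791 - 1444) = sqrt(1347)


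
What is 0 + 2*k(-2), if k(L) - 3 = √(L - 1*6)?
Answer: 6 + 4*I*√2 ≈ 6.0 + 5.6569*I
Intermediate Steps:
k(L) = 3 + √(-6 + L) (k(L) = 3 + √(L - 1*6) = 3 + √(L - 6) = 3 + √(-6 + L))
0 + 2*k(-2) = 0 + 2*(3 + √(-6 - 2)) = 0 + 2*(3 + √(-8)) = 0 + 2*(3 + 2*I*√2) = 0 + (6 + 4*I*√2) = 6 + 4*I*√2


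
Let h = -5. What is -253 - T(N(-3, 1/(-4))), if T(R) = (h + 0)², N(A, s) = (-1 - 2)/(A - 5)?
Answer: -278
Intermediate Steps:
N(A, s) = -3/(-5 + A)
T(R) = 25 (T(R) = (-5 + 0)² = (-5)² = 25)
-253 - T(N(-3, 1/(-4))) = -253 - 1*25 = -253 - 25 = -278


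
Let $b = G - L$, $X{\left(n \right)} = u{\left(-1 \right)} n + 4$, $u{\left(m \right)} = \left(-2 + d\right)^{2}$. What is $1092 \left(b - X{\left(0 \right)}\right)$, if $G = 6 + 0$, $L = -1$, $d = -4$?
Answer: $3276$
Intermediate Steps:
$G = 6$
$u{\left(m \right)} = 36$ ($u{\left(m \right)} = \left(-2 - 4\right)^{2} = \left(-6\right)^{2} = 36$)
$X{\left(n \right)} = 4 + 36 n$ ($X{\left(n \right)} = 36 n + 4 = 4 + 36 n$)
$b = 7$ ($b = 6 - -1 = 6 + 1 = 7$)
$1092 \left(b - X{\left(0 \right)}\right) = 1092 \left(7 - \left(4 + 36 \cdot 0\right)\right) = 1092 \left(7 - \left(4 + 0\right)\right) = 1092 \left(7 - 4\right) = 1092 \cdot 3 = 3276$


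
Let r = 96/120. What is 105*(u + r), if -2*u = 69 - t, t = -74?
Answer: -14847/2 ≈ -7423.5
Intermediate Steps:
u = -143/2 (u = -(69 - 1*(-74))/2 = -(69 + 74)/2 = -½*143 = -143/2 ≈ -71.500)
r = ⅘ (r = 96*(1/120) = ⅘ ≈ 0.80000)
105*(u + r) = 105*(-143/2 + ⅘) = 105*(-707/10) = -14847/2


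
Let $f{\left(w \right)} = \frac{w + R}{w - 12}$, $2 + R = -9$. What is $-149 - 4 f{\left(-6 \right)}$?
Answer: $- \frac{1375}{9} \approx -152.78$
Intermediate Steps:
$R = -11$ ($R = -2 - 9 = -11$)
$f{\left(w \right)} = \frac{-11 + w}{-12 + w}$ ($f{\left(w \right)} = \frac{w - 11}{w - 12} = \frac{-11 + w}{-12 + w}$)
$-149 - 4 f{\left(-6 \right)} = -149 - 4 \frac{-11 - 6}{-12 - 6} = -149 - 4 \frac{1}{-18} \left(-17\right) = -149 - 4 \left(\left(- \frac{1}{18}\right) \left(-17\right)\right) = -149 - \frac{34}{9} = - \frac{1375}{9}$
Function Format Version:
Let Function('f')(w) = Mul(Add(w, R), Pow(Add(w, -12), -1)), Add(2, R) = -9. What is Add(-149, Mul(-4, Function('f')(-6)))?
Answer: Rational(-1375, 9) ≈ -152.78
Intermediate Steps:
R = -11 (R = Add(-2, -9) = -11)
Function('f')(w) = Mul(Pow(Add(-12, w), -1), Add(-11, w)) (Function('f')(w) = Mul(Add(w, -11), Pow(Add(w, -12), -1)) = Mul(Add(-11, w), Pow(Add(-12, w), -1)) = Mul(Pow(Add(-12, w), -1), Add(-11, w)))
Add(-149, Mul(-4, Function('f')(-6))) = Add(-149, Mul(-4, Mul(Pow(Add(-12, -6), -1), Add(-11, -6)))) = Add(-149, Mul(-4, Mul(Pow(-18, -1), -17))) = Add(-149, Mul(-4, Mul(Rational(-1, 18), -17))) = Add(-149, Mul(-4, Rational(17, 18))) = Add(-149, Rational(-34, 9)) = Rational(-1375, 9)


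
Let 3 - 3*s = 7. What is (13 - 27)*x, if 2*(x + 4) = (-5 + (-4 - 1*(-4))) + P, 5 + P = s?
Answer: 406/3 ≈ 135.33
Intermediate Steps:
s = -4/3 (s = 1 - 1/3*7 = 1 - 7/3 = -4/3 ≈ -1.3333)
P = -19/3 (P = -5 - 4/3 = -19/3 ≈ -6.3333)
x = -29/3 (x = -4 + ((-5 + (-4 - 1*(-4))) - 19/3)/2 = -4 + ((-5 + (-4 + 4)) - 19/3)/2 = -4 + ((-5 + 0) - 19/3)/2 = -4 + (-5 - 19/3)/2 = -4 + (1/2)*(-34/3) = -4 - 17/3 = -29/3 ≈ -9.6667)
(13 - 27)*x = (13 - 27)*(-29/3) = -14*(-29/3) = 406/3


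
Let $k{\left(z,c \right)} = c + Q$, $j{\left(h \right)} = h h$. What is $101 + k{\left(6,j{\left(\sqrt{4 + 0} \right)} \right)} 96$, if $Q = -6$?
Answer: $-91$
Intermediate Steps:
$j{\left(h \right)} = h^{2}$
$k{\left(z,c \right)} = -6 + c$ ($k{\left(z,c \right)} = c - 6 = -6 + c$)
$101 + k{\left(6,j{\left(\sqrt{4 + 0} \right)} \right)} 96 = 101 + \left(-6 + \left(\sqrt{4 + 0}\right)^{2}\right) 96 = 101 + \left(-6 + \left(\sqrt{4}\right)^{2}\right) 96 = 101 + \left(-6 + 2^{2}\right) 96 = 101 + \left(-6 + 4\right) 96 = 101 - 192 = -91$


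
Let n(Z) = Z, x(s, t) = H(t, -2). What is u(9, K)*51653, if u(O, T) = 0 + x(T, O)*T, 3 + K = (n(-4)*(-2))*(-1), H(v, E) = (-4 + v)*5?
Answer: -14204575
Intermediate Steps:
H(v, E) = -20 + 5*v
x(s, t) = -20 + 5*t
K = -11 (K = -3 - 4*(-2)*(-1) = -3 + 8*(-1) = -3 - 8 = -11)
u(O, T) = T*(-20 + 5*O) (u(O, T) = 0 + (-20 + 5*O)*T = 0 + T*(-20 + 5*O) = T*(-20 + 5*O))
u(9, K)*51653 = (5*(-11)*(-4 + 9))*51653 = (5*(-11)*5)*51653 = -275*51653 = -14204575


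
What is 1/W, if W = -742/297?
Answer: -297/742 ≈ -0.40027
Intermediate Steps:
W = -742/297 (W = -742*1/297 = -742/297 ≈ -2.4983)
1/W = 1/(-742/297) = -297/742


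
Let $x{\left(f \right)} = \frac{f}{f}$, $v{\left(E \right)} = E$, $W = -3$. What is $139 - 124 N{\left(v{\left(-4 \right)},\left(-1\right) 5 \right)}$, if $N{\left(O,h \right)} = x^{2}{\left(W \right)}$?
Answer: $15$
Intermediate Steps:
$x{\left(f \right)} = 1$
$N{\left(O,h \right)} = 1$ ($N{\left(O,h \right)} = 1^{2} = 1$)
$139 - 124 N{\left(v{\left(-4 \right)},\left(-1\right) 5 \right)} = 139 - 124 = 15$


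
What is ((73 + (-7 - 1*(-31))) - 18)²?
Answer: 6241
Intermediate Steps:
((73 + (-7 - 1*(-31))) - 18)² = ((73 + (-7 + 31)) - 18)² = ((73 + 24) - 18)² = (97 - 18)² = 79² = 6241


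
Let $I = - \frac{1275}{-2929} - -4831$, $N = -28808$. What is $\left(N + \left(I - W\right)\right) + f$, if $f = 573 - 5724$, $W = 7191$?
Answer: $- \frac{106377076}{2929} \approx -36319.0$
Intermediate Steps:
$I = \frac{14151274}{2929}$ ($I = \left(-1275\right) \left(- \frac{1}{2929}\right) + 4831 = \frac{1275}{2929} + 4831 = \frac{14151274}{2929} \approx 4831.4$)
$f = -5151$ ($f = 573 - 5724 = -5151$)
$\left(N + \left(I - W\right)\right) + f = \left(-28808 + \left(\frac{14151274}{2929} - 7191\right)\right) - 5151 = \left(-28808 - \frac{6911165}{2929}\right) - 5151 = - \frac{91289797}{2929} - 5151 = - \frac{106377076}{2929}$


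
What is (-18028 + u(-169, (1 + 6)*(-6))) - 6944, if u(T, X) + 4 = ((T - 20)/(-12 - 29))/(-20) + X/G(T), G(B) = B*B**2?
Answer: -98855505131341/3957983380 ≈ -24976.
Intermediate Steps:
G(B) = B**3
u(T, X) = -165/41 + T/820 + X/T**3 (u(T, X) = -4 + (((T - 20)/(-12 - 29))/(-20) + X/(T**3)) = -4 + (((-20 + T)/(-41))*(-1/20) + X/T**3) = -4 + (((-20 + T)*(-1/41))*(-1/20) + X/T**3) = -4 + ((20/41 - T/41)*(-1/20) + X/T**3) = -4 + ((-1/41 + T/820) + X/T**3) = -4 + (-1/41 + T/820 + X/T**3) = -165/41 + T/820 + X/T**3)
(-18028 + u(-169, (1 + 6)*(-6))) - 6944 = (-18028 + (-165/41 + (1/820)*(-169) + ((1 + 6)*(-6))/(-169)**3)) - 6944 = (-18028 + (-165/41 - 169/820 + (7*(-6))*(-1/4826809))) - 6944 = (-18028 + (-165/41 - 169/820 - 42*(-1/4826809))) - 6944 = (-18028 + (-165/41 - 169/820 + 42/4826809)) - 6944 = (-18028 - 16744165981/3957983380) - 6944 = -71371268540621/3957983380 - 6944 = -98855505131341/3957983380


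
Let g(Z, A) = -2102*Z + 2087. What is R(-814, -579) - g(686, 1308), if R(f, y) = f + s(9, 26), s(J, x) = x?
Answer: 1439097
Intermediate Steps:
g(Z, A) = 2087 - 2102*Z
R(f, y) = 26 + f (R(f, y) = f + 26 = 26 + f)
R(-814, -579) - g(686, 1308) = (26 - 814) - (2087 - 2102*686) = -788 - (2087 - 1441972) = -788 - 1*(-1439885) = -788 + 1439885 = 1439097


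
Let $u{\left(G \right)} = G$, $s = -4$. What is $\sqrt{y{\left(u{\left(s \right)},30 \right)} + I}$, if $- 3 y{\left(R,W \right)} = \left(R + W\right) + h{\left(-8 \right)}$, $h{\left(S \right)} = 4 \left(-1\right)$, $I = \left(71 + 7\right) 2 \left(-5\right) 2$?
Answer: $\frac{i \sqrt{14106}}{3} \approx 39.59 i$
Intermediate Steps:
$I = -1560$ ($I = 78 \left(\left(-10\right) 2\right) = 78 \left(-20\right) = -1560$)
$h{\left(S \right)} = -4$
$y{\left(R,W \right)} = \frac{4}{3} - \frac{R}{3} - \frac{W}{3}$ ($y{\left(R,W \right)} = - \frac{\left(R + W\right) - 4}{3} = - \frac{-4 + R + W}{3} = \frac{4}{3} - \frac{R}{3} - \frac{W}{3}$)
$\sqrt{y{\left(u{\left(s \right)},30 \right)} + I} = \sqrt{\left(\frac{4}{3} - - \frac{4}{3} - 10\right) - 1560} = \sqrt{\left(\frac{4}{3} + \frac{4}{3} - 10\right) - 1560} = \sqrt{- \frac{22}{3} - 1560} = \sqrt{- \frac{4702}{3}} = \frac{i \sqrt{14106}}{3}$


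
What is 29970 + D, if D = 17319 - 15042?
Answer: 32247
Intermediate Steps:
D = 2277
29970 + D = 29970 + 2277 = 32247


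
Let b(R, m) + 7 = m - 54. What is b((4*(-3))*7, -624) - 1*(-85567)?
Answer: 84882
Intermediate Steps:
b(R, m) = -61 + m (b(R, m) = -7 + (m - 54) = -7 + (-54 + m) = -61 + m)
b((4*(-3))*7, -624) - 1*(-85567) = (-61 - 624) - 1*(-85567) = -685 + 85567 = 84882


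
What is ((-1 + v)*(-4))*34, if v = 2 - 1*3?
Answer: 272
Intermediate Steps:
v = -1 (v = 2 - 3 = -1)
((-1 + v)*(-4))*34 = ((-1 - 1)*(-4))*34 = -2*(-4)*34 = 8*34 = 272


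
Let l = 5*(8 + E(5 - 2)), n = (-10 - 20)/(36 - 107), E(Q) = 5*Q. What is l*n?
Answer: 3450/71 ≈ 48.592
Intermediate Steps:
n = 30/71 (n = -30/(-71) = -30*(-1/71) = 30/71 ≈ 0.42254)
l = 115 (l = 5*(8 + 5*(5 - 2)) = 5*(8 + 5*3) = 5*(8 + 15) = 5*23 = 115)
l*n = 115*(30/71) = 3450/71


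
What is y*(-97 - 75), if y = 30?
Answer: -5160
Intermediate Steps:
y*(-97 - 75) = 30*(-97 - 75) = 30*(-172) = -5160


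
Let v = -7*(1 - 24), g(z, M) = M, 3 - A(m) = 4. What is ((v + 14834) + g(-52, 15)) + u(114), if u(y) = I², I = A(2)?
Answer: 15011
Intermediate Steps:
A(m) = -1 (A(m) = 3 - 1*4 = 3 - 4 = -1)
v = 161 (v = -7*(-23) = 161)
I = -1
u(y) = 1 (u(y) = (-1)² = 1)
((v + 14834) + g(-52, 15)) + u(114) = ((161 + 14834) + 15) + 1 = (14995 + 15) + 1 = 15010 + 1 = 15011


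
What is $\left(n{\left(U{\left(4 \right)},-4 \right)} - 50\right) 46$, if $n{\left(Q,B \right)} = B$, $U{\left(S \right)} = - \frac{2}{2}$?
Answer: $-2484$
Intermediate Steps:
$U{\left(S \right)} = -1$ ($U{\left(S \right)} = \left(-2\right) \frac{1}{2} = -1$)
$\left(n{\left(U{\left(4 \right)},-4 \right)} - 50\right) 46 = \left(-4 - 50\right) 46 = \left(-54\right) 46 = -2484$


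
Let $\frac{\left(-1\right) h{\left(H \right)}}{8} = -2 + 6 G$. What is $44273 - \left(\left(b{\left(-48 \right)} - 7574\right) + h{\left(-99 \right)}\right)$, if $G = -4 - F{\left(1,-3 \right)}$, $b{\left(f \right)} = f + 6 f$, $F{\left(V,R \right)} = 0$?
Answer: $51975$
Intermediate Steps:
$b{\left(f \right)} = 7 f$
$G = -4$ ($G = -4 - 0 = -4 + 0 = -4$)
$h{\left(H \right)} = 208$ ($h{\left(H \right)} = - 8 \left(-2 + 6 \left(-4\right)\right) = - 8 \left(-2 - 24\right) = \left(-8\right) \left(-26\right) = 208$)
$44273 - \left(\left(b{\left(-48 \right)} - 7574\right) + h{\left(-99 \right)}\right) = 44273 - \left(\left(7 \left(-48\right) - 7574\right) + 208\right) = 44273 - \left(\left(-336 - 7574\right) + 208\right) = 44273 - \left(-7910 + 208\right) = 44273 - -7702 = 44273 + 7702 = 51975$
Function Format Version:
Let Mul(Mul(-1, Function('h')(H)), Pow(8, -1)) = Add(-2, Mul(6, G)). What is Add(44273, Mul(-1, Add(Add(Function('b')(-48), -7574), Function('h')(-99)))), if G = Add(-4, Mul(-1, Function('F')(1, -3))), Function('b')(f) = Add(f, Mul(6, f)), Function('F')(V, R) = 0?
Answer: 51975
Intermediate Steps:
Function('b')(f) = Mul(7, f)
G = -4 (G = Add(-4, Mul(-1, 0)) = Add(-4, 0) = -4)
Function('h')(H) = 208 (Function('h')(H) = Mul(-8, Add(-2, Mul(6, -4))) = Mul(-8, Add(-2, -24)) = Mul(-8, -26) = 208)
Add(44273, Mul(-1, Add(Add(Function('b')(-48), -7574), Function('h')(-99)))) = Add(44273, Mul(-1, Add(Add(Mul(7, -48), -7574), 208))) = Add(44273, Mul(-1, Add(Add(-336, -7574), 208))) = Add(44273, Mul(-1, Add(-7910, 208))) = Add(44273, Mul(-1, -7702)) = Add(44273, 7702) = 51975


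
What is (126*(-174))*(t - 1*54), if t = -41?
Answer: 2082780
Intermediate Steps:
(126*(-174))*(t - 1*54) = (126*(-174))*(-41 - 1*54) = -21924*(-41 - 54) = -21924*(-95) = 2082780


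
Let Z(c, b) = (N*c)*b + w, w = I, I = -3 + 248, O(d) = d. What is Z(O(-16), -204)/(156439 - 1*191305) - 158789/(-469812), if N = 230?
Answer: -57879338551/2730077532 ≈ -21.201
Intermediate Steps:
I = 245
w = 245
Z(c, b) = 245 + 230*b*c (Z(c, b) = (230*c)*b + 245 = 230*b*c + 245 = 245 + 230*b*c)
Z(O(-16), -204)/(156439 - 1*191305) - 158789/(-469812) = (245 + 230*(-204)*(-16))/(156439 - 1*191305) - 158789/(-469812) = (245 + 750720)/(156439 - 191305) - 158789*(-1/469812) = 750965/(-34866) + 158789/469812 = 750965*(-1/34866) + 158789/469812 = -750965/34866 + 158789/469812 = -57879338551/2730077532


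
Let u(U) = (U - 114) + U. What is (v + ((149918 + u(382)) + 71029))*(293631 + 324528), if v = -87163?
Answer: 83101587006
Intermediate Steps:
u(U) = -114 + 2*U (u(U) = (-114 + U) + U = -114 + 2*U)
(v + ((149918 + u(382)) + 71029))*(293631 + 324528) = (-87163 + ((149918 + (-114 + 2*382)) + 71029))*(293631 + 324528) = (-87163 + ((149918 + (-114 + 764)) + 71029))*618159 = (-87163 + ((149918 + 650) + 71029))*618159 = (-87163 + (150568 + 71029))*618159 = (-87163 + 221597)*618159 = 134434*618159 = 83101587006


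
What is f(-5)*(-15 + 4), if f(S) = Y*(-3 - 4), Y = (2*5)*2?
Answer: 1540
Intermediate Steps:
Y = 20 (Y = 10*2 = 20)
f(S) = -140 (f(S) = 20*(-3 - 4) = 20*(-7) = -140)
f(-5)*(-15 + 4) = -140*(-15 + 4) = -140*(-11) = 1540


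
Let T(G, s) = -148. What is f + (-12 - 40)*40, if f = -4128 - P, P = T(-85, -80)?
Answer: -6060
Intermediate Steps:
P = -148
f = -3980 (f = -4128 - 1*(-148) = -4128 + 148 = -3980)
f + (-12 - 40)*40 = -3980 + (-12 - 40)*40 = -3980 - 52*40 = -3980 - 2080 = -6060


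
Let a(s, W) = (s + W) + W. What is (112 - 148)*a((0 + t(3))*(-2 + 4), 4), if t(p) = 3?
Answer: -504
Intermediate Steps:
a(s, W) = s + 2*W (a(s, W) = (W + s) + W = s + 2*W)
(112 - 148)*a((0 + t(3))*(-2 + 4), 4) = (112 - 148)*((0 + 3)*(-2 + 4) + 2*4) = -36*(3*2 + 8) = -36*(6 + 8) = -36*14 = -504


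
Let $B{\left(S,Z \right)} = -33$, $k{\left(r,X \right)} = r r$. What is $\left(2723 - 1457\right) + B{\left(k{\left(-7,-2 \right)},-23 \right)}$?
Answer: $1233$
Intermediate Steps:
$k{\left(r,X \right)} = r^{2}$
$\left(2723 - 1457\right) + B{\left(k{\left(-7,-2 \right)},-23 \right)} = \left(2723 - 1457\right) - 33 = 1266 - 33 = 1233$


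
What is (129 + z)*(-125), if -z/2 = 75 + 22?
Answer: 8125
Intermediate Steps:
z = -194 (z = -2*(75 + 22) = -2*97 = -194)
(129 + z)*(-125) = (129 - 194)*(-125) = -65*(-125) = 8125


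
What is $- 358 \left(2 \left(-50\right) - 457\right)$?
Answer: $199406$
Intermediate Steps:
$- 358 \left(2 \left(-50\right) - 457\right) = - 358 \left(-100 - 457\right) = \left(-358\right) \left(-557\right) = 199406$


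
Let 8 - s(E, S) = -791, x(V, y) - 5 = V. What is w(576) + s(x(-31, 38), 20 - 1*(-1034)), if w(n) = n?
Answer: 1375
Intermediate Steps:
x(V, y) = 5 + V
s(E, S) = 799 (s(E, S) = 8 - 1*(-791) = 8 + 791 = 799)
w(576) + s(x(-31, 38), 20 - 1*(-1034)) = 576 + 799 = 1375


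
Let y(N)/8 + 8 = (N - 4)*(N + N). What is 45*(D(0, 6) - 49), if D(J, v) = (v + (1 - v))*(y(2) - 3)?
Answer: -8100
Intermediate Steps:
y(N) = -64 + 16*N*(-4 + N) (y(N) = -64 + 8*((N - 4)*(N + N)) = -64 + 8*((-4 + N)*(2*N)) = -64 + 8*(2*N*(-4 + N)) = -64 + 16*N*(-4 + N))
D(J, v) = -131 (D(J, v) = (v + (1 - v))*((-64 - 64*2 + 16*2²) - 3) = 1*((-64 - 128 + 16*4) - 3) = 1*((-64 - 128 + 64) - 3) = 1*(-128 - 3) = 1*(-131) = -131)
45*(D(0, 6) - 49) = 45*(-131 - 49) = 45*(-180) = -8100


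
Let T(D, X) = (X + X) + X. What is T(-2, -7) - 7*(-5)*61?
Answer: 2114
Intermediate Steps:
T(D, X) = 3*X (T(D, X) = 2*X + X = 3*X)
T(-2, -7) - 7*(-5)*61 = 3*(-7) - 7*(-5)*61 = -21 + 35*61 = -21 + 2135 = 2114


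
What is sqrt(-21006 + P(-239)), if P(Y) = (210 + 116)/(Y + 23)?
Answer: I*sqrt(6806433)/18 ≈ 144.94*I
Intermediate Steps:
P(Y) = 326/(23 + Y)
sqrt(-21006 + P(-239)) = sqrt(-21006 + 326/(23 - 239)) = sqrt(-21006 + 326/(-216)) = sqrt(-21006 + 326*(-1/216)) = sqrt(-21006 - 163/108) = sqrt(-2268811/108) = I*sqrt(6806433)/18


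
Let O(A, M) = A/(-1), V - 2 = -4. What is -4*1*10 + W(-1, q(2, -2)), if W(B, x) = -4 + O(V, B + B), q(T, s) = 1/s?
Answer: -42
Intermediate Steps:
V = -2 (V = 2 - 4 = -2)
O(A, M) = -A (O(A, M) = A*(-1) = -A)
W(B, x) = -2 (W(B, x) = -4 - 1*(-2) = -4 + 2 = -2)
-4*1*10 + W(-1, q(2, -2)) = -4*1*10 - 2 = -4*10 - 2 = -40 - 2 = -42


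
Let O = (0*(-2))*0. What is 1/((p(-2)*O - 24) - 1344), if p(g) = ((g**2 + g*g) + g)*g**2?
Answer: -1/1368 ≈ -0.00073099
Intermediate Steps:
O = 0 (O = 0*0 = 0)
p(g) = g**2*(g + 2*g**2) (p(g) = ((g**2 + g**2) + g)*g**2 = (2*g**2 + g)*g**2 = (g + 2*g**2)*g**2 = g**2*(g + 2*g**2))
1/((p(-2)*O - 24) - 1344) = 1/((((-2)**3*(1 + 2*(-2)))*0 - 24) - 1344) = 1/((-8*(1 - 4)*0 - 24) - 1344) = 1/((-8*(-3)*0 - 24) - 1344) = 1/((24*0 - 24) - 1344) = 1/((0 - 24) - 1344) = 1/(-24 - 1344) = 1/(-1368) = -1/1368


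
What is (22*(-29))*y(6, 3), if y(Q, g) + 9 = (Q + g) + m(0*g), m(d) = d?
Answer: 0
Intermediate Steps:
y(Q, g) = -9 + Q + g (y(Q, g) = -9 + ((Q + g) + 0*g) = -9 + ((Q + g) + 0) = -9 + (Q + g) = -9 + Q + g)
(22*(-29))*y(6, 3) = (22*(-29))*(-9 + 6 + 3) = -638*0 = 0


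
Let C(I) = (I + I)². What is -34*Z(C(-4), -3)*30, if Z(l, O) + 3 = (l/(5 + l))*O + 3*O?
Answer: 346800/23 ≈ 15078.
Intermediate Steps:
C(I) = 4*I² (C(I) = (2*I)² = 4*I²)
Z(l, O) = -3 + 3*O + O*l/(5 + l) (Z(l, O) = -3 + ((l/(5 + l))*O + 3*O) = -3 + (O*l/(5 + l) + 3*O) = -3 + (3*O + O*l/(5 + l)) = -3 + 3*O + O*l/(5 + l))
-34*Z(C(-4), -3)*30 = -34*(-15 - 12*(-4)² + 15*(-3) + 4*(-3)*(4*(-4)²))/(5 + 4*(-4)²)*30 = -34*(-15 - 12*16 - 45 + 4*(-3)*(4*16))/(5 + 4*16)*30 = -34*(-15 - 3*64 - 45 + 4*(-3)*64)/(5 + 64)*30 = -34*(-15 - 192 - 45 - 768)/69*30 = -34*(-1020)/69*30 = -34*(-340/23)*30 = (11560/23)*30 = 346800/23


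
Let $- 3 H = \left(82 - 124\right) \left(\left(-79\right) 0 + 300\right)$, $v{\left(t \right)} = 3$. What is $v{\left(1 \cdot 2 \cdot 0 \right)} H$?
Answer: $12600$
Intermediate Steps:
$H = 4200$ ($H = - \frac{\left(82 - 124\right) \left(\left(-79\right) 0 + 300\right)}{3} = - \frac{\left(-42\right) \left(0 + 300\right)}{3} = - \frac{\left(-42\right) 300}{3} = \left(- \frac{1}{3}\right) \left(-12600\right) = 4200$)
$v{\left(1 \cdot 2 \cdot 0 \right)} H = 3 \cdot 4200 = 12600$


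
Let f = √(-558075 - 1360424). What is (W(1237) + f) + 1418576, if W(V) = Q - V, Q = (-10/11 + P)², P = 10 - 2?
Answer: 171504103/121 + I*√1918499 ≈ 1.4174e+6 + 1385.1*I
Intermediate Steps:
P = 8
f = I*√1918499 (f = √(-1918499) = I*√1918499 ≈ 1385.1*I)
Q = 6084/121 (Q = (-10/11 + 8)² = (78/11)² = 6084/121 ≈ 50.281)
W(V) = 6084/121 - V
(W(1237) + f) + 1418576 = ((6084/121 - 1*1237) + I*√1918499) + 1418576 = ((6084/121 - 1237) + I*√1918499) + 1418576 = (-143593/121 + I*√1918499) + 1418576 = 171504103/121 + I*√1918499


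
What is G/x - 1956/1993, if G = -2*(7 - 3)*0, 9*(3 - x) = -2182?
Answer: -1956/1993 ≈ -0.98143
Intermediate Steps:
x = 2209/9 (x = 3 - ⅑*(-2182) = 3 + 2182/9 = 2209/9 ≈ 245.44)
G = 0 (G = -8*0 = -2*0 = 0)
G/x - 1956/1993 = 0/(2209/9) - 1956/1993 = 0*(9/2209) - 1956*1/1993 = 0 - 1956/1993 = -1956/1993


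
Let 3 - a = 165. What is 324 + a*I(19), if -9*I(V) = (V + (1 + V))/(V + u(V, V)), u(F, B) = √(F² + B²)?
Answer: 5454/19 + 702*√2/19 ≈ 339.30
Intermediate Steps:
u(F, B) = √(B² + F²)
a = -162 (a = 3 - 1*165 = 3 - 165 = -162)
I(V) = -(1 + 2*V)/(9*(V + √2*√(V²))) (I(V) = -(V + (1 + V))/(9*(V + √(V² + V²))) = -(1 + 2*V)/(9*(V + √(2*V²))) = -(1 + 2*V)/(9*(V + √2*√(V²))))
324 + a*I(19) = 324 - 18*(-1 - 2*19)/(19 + √2*√(19²)) = 324 - 18*(-1 - 38)/(19 + √2*√361) = 324 - 18*(-39)/(19 + √2*19) = 324 - 18*(-39)/(19 + 19*√2) = 324 - (-702)/(19 + 19*√2) = 324 + 702/(19 + 19*√2)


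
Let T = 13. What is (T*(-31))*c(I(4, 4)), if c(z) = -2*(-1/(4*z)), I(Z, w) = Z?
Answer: -403/8 ≈ -50.375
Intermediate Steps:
c(z) = 1/(2*z) (c(z) = -2*(-1/(4*z)) = -(-1)/(2*z) = 1/(2*z))
(T*(-31))*c(I(4, 4)) = (13*(-31))*((½)/4) = -403/(2*4) = -403*⅛ = -403/8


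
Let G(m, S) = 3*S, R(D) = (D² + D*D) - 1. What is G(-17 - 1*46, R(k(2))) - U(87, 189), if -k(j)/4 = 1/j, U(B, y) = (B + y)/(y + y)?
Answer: 1277/63 ≈ 20.270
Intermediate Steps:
U(B, y) = (B + y)/(2*y) (U(B, y) = (B + y)/((2*y)) = (B + y)*(1/(2*y)) = (B + y)/(2*y))
k(j) = -4/j
R(D) = -1 + 2*D² (R(D) = (D² + D²) - 1 = 2*D² - 1 = -1 + 2*D²)
G(-17 - 1*46, R(k(2))) - U(87, 189) = 3*(-1 + 2*(-4/2)²) - (87 + 189)/(2*189) = 3*(-1 + 2*(-4*½)²) - 276/(2*189) = 3*(-1 + 2*(-2)²) - 1*46/63 = 3*(-1 + 2*4) - 46/63 = 3*(-1 + 8) - 46/63 = 3*7 - 46/63 = 21 - 46/63 = 1277/63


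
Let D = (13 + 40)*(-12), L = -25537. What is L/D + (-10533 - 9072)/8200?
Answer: 9846731/260760 ≈ 37.762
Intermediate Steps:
D = -636 (D = 53*(-12) = -636)
L/D + (-10533 - 9072)/8200 = -25537/(-636) + (-10533 - 9072)/8200 = -25537*(-1/636) - 19605*1/8200 = 25537/636 - 3921/1640 = 9846731/260760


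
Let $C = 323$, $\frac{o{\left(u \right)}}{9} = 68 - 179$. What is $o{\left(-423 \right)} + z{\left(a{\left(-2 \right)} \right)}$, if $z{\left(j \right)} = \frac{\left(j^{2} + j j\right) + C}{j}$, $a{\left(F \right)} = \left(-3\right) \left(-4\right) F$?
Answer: $- \frac{25451}{24} \approx -1060.5$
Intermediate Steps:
$o{\left(u \right)} = -999$ ($o{\left(u \right)} = 9 \left(68 - 179\right) = 9 \left(-111\right) = -999$)
$a{\left(F \right)} = 12 F$
$z{\left(j \right)} = \frac{323 + 2 j^{2}}{j}$ ($z{\left(j \right)} = \frac{\left(j^{2} + j j\right) + 323}{j} = \frac{\left(j^{2} + j^{2}\right) + 323}{j} = \frac{2 j^{2} + 323}{j} = \frac{323 + 2 j^{2}}{j}$)
$o{\left(-423 \right)} + z{\left(a{\left(-2 \right)} \right)} = -999 + \left(2 \cdot 12 \left(-2\right) + \frac{323}{12 \left(-2\right)}\right) = -999 + \left(2 \left(-24\right) + \frac{323}{-24}\right) = -999 + \left(-48 + 323 \left(- \frac{1}{24}\right)\right) = -999 - \frac{1475}{24} = - \frac{25451}{24}$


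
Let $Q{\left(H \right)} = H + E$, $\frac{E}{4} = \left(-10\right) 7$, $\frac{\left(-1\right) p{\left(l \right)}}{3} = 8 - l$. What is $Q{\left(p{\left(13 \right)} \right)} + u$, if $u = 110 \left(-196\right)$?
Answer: $-21825$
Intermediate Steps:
$p{\left(l \right)} = -24 + 3 l$ ($p{\left(l \right)} = - 3 \left(8 - l\right) = -24 + 3 l$)
$u = -21560$
$E = -280$ ($E = 4 \left(\left(-10\right) 7\right) = 4 \left(-70\right) = -280$)
$Q{\left(H \right)} = -280 + H$ ($Q{\left(H \right)} = H - 280 = -280 + H$)
$Q{\left(p{\left(13 \right)} \right)} + u = \left(-280 + \left(-24 + 3 \cdot 13\right)\right) - 21560 = \left(-280 + \left(-24 + 39\right)\right) - 21560 = \left(-280 + 15\right) - 21560 = -265 - 21560 = -21825$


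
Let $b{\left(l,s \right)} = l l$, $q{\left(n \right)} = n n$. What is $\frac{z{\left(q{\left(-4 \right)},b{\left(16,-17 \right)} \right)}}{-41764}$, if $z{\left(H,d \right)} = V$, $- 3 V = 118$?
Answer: $\frac{59}{62646} \approx 0.0009418$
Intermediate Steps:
$q{\left(n \right)} = n^{2}$
$V = - \frac{118}{3}$ ($V = \left(- \frac{1}{3}\right) 118 = - \frac{118}{3} \approx -39.333$)
$b{\left(l,s \right)} = l^{2}$
$z{\left(H,d \right)} = - \frac{118}{3}$
$\frac{z{\left(q{\left(-4 \right)},b{\left(16,-17 \right)} \right)}}{-41764} = - \frac{118}{3 \left(-41764\right)} = \left(- \frac{118}{3}\right) \left(- \frac{1}{41764}\right) = \frac{59}{62646}$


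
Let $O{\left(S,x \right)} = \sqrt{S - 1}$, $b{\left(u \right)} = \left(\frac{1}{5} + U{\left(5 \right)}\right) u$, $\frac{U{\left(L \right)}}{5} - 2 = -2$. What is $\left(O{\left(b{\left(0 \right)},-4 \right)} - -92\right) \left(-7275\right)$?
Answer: $-669300 - 7275 i \approx -6.693 \cdot 10^{5} - 7275.0 i$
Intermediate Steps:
$U{\left(L \right)} = 0$ ($U{\left(L \right)} = 10 + 5 \left(-2\right) = 10 - 10 = 0$)
$b{\left(u \right)} = \frac{u}{5}$ ($b{\left(u \right)} = \left(\frac{1}{5} + 0\right) u = \frac{u}{5}$)
$O{\left(S,x \right)} = \sqrt{-1 + S}$
$\left(O{\left(b{\left(0 \right)},-4 \right)} - -92\right) \left(-7275\right) = \left(\sqrt{-1 + \frac{1}{5} \cdot 0} - -92\right) \left(-7275\right) = \left(\sqrt{-1 + 0} + 92\right) \left(-7275\right) = \left(\sqrt{-1} + 92\right) \left(-7275\right) = \left(i + 92\right) \left(-7275\right) = \left(92 + i\right) \left(-7275\right) = -669300 - 7275 i$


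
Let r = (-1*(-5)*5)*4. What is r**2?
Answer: 10000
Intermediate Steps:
r = 100 (r = (5*5)*4 = 25*4 = 100)
r**2 = 100**2 = 10000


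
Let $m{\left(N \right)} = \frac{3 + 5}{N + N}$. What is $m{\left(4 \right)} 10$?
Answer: $10$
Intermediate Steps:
$m{\left(N \right)} = \frac{4}{N}$ ($m{\left(N \right)} = \frac{8}{2 N} = 8 \frac{1}{2 N} = \frac{4}{N}$)
$m{\left(4 \right)} 10 = \frac{4}{4} \cdot 10 = 4 \cdot \frac{1}{4} \cdot 10 = 1 \cdot 10 = 10$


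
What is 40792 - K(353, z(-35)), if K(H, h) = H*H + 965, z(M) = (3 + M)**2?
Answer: -84782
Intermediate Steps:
K(H, h) = 965 + H**2 (K(H, h) = H**2 + 965 = 965 + H**2)
40792 - K(353, z(-35)) = 40792 - (965 + 353**2) = 40792 - (965 + 124609) = 40792 - 1*125574 = 40792 - 125574 = -84782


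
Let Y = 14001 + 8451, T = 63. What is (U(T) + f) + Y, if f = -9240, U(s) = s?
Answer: 13275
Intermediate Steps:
Y = 22452
(U(T) + f) + Y = (63 - 9240) + 22452 = -9177 + 22452 = 13275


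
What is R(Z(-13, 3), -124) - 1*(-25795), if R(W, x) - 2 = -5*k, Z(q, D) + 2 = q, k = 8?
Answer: 25757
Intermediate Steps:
Z(q, D) = -2 + q
R(W, x) = -38 (R(W, x) = 2 - 5*8 = 2 - 40 = -38)
R(Z(-13, 3), -124) - 1*(-25795) = -38 - 1*(-25795) = -38 + 25795 = 25757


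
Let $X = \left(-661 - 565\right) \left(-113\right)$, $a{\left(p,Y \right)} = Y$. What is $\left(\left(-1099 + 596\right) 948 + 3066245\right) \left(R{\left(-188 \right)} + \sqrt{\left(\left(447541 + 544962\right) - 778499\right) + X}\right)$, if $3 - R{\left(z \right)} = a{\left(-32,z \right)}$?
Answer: $494575591 + 2589401 \sqrt{352542} \approx 2.032 \cdot 10^{9}$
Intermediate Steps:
$X = 138538$ ($X = \left(-1226\right) \left(-113\right) = 138538$)
$R{\left(z \right)} = 3 - z$
$\left(\left(-1099 + 596\right) 948 + 3066245\right) \left(R{\left(-188 \right)} + \sqrt{\left(\left(447541 + 544962\right) - 778499\right) + X}\right) = \left(\left(-1099 + 596\right) 948 + 3066245\right) \left(\left(3 - -188\right) + \sqrt{\left(\left(447541 + 544962\right) - 778499\right) + 138538}\right) = \left(\left(-503\right) 948 + 3066245\right) \left(\left(3 + 188\right) + \sqrt{\left(992503 - 778499\right) + 138538}\right) = \left(-476844 + 3066245\right) \left(191 + \sqrt{214004 + 138538}\right) = 2589401 \left(191 + \sqrt{352542}\right) = 494575591 + 2589401 \sqrt{352542}$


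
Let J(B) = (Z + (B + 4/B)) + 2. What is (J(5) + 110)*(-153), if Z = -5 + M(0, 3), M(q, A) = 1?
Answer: -87057/5 ≈ -17411.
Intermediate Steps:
Z = -4 (Z = -5 + 1 = -4)
J(B) = -2 + B + 4/B (J(B) = (-4 + (B + 4/B)) + 2 = (-4 + B + 4/B) + 2 = -2 + B + 4/B)
(J(5) + 110)*(-153) = ((-2 + 5 + 4/5) + 110)*(-153) = ((-2 + 5 + 4*(⅕)) + 110)*(-153) = ((-2 + 5 + ⅘) + 110)*(-153) = (19/5 + 110)*(-153) = (569/5)*(-153) = -87057/5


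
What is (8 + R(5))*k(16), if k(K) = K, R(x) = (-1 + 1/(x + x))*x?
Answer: 56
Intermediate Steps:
R(x) = x*(-1 + 1/(2*x)) (R(x) = (-1 + 1/(2*x))*x = x*(-1 + 1/(2*x)))
(8 + R(5))*k(16) = (8 + (½ - 1*5))*16 = (8 + (½ - 5))*16 = (8 - 9/2)*16 = (7/2)*16 = 56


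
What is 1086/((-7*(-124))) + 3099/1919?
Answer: 2386983/832846 ≈ 2.8661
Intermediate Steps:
1086/((-7*(-124))) + 3099/1919 = 1086/868 + 3099*(1/1919) = 1086*(1/868) + 3099/1919 = 543/434 + 3099/1919 = 2386983/832846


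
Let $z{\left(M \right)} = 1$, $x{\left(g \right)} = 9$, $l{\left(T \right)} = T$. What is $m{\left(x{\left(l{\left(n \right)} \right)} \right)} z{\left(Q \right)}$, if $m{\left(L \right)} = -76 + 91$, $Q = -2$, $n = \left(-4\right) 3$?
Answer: $15$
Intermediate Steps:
$n = -12$
$m{\left(L \right)} = 15$
$m{\left(x{\left(l{\left(n \right)} \right)} \right)} z{\left(Q \right)} = 15 \cdot 1 = 15$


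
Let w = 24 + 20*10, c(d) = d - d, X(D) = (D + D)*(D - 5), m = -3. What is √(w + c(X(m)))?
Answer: 4*√14 ≈ 14.967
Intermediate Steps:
X(D) = 2*D*(-5 + D) (X(D) = (2*D)*(-5 + D) = 2*D*(-5 + D))
c(d) = 0
w = 224 (w = 24 + 200 = 224)
√(w + c(X(m))) = √(224 + 0) = √224 = 4*√14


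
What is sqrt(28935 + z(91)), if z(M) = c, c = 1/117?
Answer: 2*sqrt(11002537)/39 ≈ 170.10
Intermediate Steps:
c = 1/117 ≈ 0.0085470
z(M) = 1/117
sqrt(28935 + z(91)) = sqrt(28935 + 1/117) = sqrt(3385396/117) = 2*sqrt(11002537)/39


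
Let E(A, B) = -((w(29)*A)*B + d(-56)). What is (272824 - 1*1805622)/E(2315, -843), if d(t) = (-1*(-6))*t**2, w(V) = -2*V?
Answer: 766399/56604213 ≈ 0.013540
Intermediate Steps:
d(t) = 6*t**2
E(A, B) = -18816 + 58*A*B (E(A, B) = -(((-2*29)*A)*B + 6*(-56)**2) = -((-58*A)*B + 6*3136) = -(-58*A*B + 18816) = -(18816 - 58*A*B) = -18816 + 58*A*B)
(272824 - 1*1805622)/E(2315, -843) = (272824 - 1*1805622)/(-18816 + 58*2315*(-843)) = (272824 - 1805622)/(-18816 - 113189610) = -1532798/(-113208426) = -1532798*(-1/113208426) = 766399/56604213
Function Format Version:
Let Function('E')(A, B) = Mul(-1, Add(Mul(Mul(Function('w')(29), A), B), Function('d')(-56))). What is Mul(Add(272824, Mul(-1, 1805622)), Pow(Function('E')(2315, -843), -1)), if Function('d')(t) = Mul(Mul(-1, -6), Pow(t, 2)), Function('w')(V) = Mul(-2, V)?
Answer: Rational(766399, 56604213) ≈ 0.013540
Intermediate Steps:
Function('d')(t) = Mul(6, Pow(t, 2))
Function('E')(A, B) = Add(-18816, Mul(58, A, B)) (Function('E')(A, B) = Mul(-1, Add(Mul(Mul(Mul(-2, 29), A), B), Mul(6, Pow(-56, 2)))) = Mul(-1, Add(Mul(Mul(-58, A), B), Mul(6, 3136))) = Mul(-1, Add(Mul(-58, A, B), 18816)) = Mul(-1, Add(18816, Mul(-58, A, B))) = Add(-18816, Mul(58, A, B)))
Mul(Add(272824, Mul(-1, 1805622)), Pow(Function('E')(2315, -843), -1)) = Mul(Add(272824, Mul(-1, 1805622)), Pow(Add(-18816, Mul(58, 2315, -843)), -1)) = Mul(Add(272824, -1805622), Pow(Add(-18816, -113189610), -1)) = Mul(-1532798, Pow(-113208426, -1)) = Mul(-1532798, Rational(-1, 113208426)) = Rational(766399, 56604213)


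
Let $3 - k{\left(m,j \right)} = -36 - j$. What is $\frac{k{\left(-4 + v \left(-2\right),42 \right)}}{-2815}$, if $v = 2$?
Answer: $- \frac{81}{2815} \approx -0.028774$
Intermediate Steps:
$k{\left(m,j \right)} = 39 + j$ ($k{\left(m,j \right)} = 3 - \left(-36 - j\right) = 3 + \left(36 + j\right) = 39 + j$)
$\frac{k{\left(-4 + v \left(-2\right),42 \right)}}{-2815} = \frac{39 + 42}{-2815} = 81 \left(- \frac{1}{2815}\right) = - \frac{81}{2815}$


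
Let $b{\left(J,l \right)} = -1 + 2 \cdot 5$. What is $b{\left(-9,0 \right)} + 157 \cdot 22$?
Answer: $3463$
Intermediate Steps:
$b{\left(J,l \right)} = 9$ ($b{\left(J,l \right)} = -1 + 10 = 9$)
$b{\left(-9,0 \right)} + 157 \cdot 22 = 9 + 157 \cdot 22 = 9 + 3454 = 3463$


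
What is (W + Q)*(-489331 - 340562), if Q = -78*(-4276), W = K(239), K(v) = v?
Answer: -276990896931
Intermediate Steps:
W = 239
Q = 333528
(W + Q)*(-489331 - 340562) = (239 + 333528)*(-489331 - 340562) = 333767*(-829893) = -276990896931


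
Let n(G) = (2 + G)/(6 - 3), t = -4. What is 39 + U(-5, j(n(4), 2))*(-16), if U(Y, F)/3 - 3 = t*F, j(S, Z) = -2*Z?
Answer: -873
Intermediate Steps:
n(G) = ⅔ + G/3 (n(G) = (2 + G)/3 = (2 + G)*(⅓) = ⅔ + G/3)
U(Y, F) = 9 - 12*F (U(Y, F) = 9 + 3*(-4*F) = 9 - 12*F)
39 + U(-5, j(n(4), 2))*(-16) = 39 + (9 - (-24)*2)*(-16) = 39 + (9 - 12*(-4))*(-16) = 39 + (9 + 48)*(-16) = 39 + 57*(-16) = 39 - 912 = -873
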